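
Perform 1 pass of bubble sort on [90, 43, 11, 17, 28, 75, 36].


Initial: [90, 43, 11, 17, 28, 75, 36]
Pass 1: [43, 11, 17, 28, 75, 36, 90] (6 swaps)

After 1 pass: [43, 11, 17, 28, 75, 36, 90]


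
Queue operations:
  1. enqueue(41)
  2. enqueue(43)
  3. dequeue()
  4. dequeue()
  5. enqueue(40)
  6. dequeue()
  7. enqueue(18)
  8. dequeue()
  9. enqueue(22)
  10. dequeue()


enqueue(41) -> [41]
enqueue(43) -> [41, 43]
dequeue()->41, [43]
dequeue()->43, []
enqueue(40) -> [40]
dequeue()->40, []
enqueue(18) -> [18]
dequeue()->18, []
enqueue(22) -> [22]
dequeue()->22, []

Final queue: []


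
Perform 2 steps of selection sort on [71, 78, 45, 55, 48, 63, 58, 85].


Initial: [71, 78, 45, 55, 48, 63, 58, 85]
Step 1: min=45 at 2
  Swap: [45, 78, 71, 55, 48, 63, 58, 85]
Step 2: min=48 at 4
  Swap: [45, 48, 71, 55, 78, 63, 58, 85]

After 2 steps: [45, 48, 71, 55, 78, 63, 58, 85]


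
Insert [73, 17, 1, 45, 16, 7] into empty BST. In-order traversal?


Insert 73: root
Insert 17: L from 73
Insert 1: L from 73 -> L from 17
Insert 45: L from 73 -> R from 17
Insert 16: L from 73 -> L from 17 -> R from 1
Insert 7: L from 73 -> L from 17 -> R from 1 -> L from 16

In-order: [1, 7, 16, 17, 45, 73]


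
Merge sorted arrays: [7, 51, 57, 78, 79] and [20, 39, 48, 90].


Take 7 from A
Take 20 from B
Take 39 from B
Take 48 from B
Take 51 from A
Take 57 from A
Take 78 from A
Take 79 from A

Merged: [7, 20, 39, 48, 51, 57, 78, 79, 90]


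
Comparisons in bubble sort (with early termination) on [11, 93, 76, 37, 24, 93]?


Algorithm: bubble sort (with early termination)
Input: [11, 93, 76, 37, 24, 93]
Sorted: [11, 24, 37, 76, 93, 93]

14


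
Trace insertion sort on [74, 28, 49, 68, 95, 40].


Initial: [74, 28, 49, 68, 95, 40]
Insert 28: [28, 74, 49, 68, 95, 40]
Insert 49: [28, 49, 74, 68, 95, 40]
Insert 68: [28, 49, 68, 74, 95, 40]
Insert 95: [28, 49, 68, 74, 95, 40]
Insert 40: [28, 40, 49, 68, 74, 95]

Sorted: [28, 40, 49, 68, 74, 95]


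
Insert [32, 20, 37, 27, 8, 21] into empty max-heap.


Insert 32: [32]
Insert 20: [32, 20]
Insert 37: [37, 20, 32]
Insert 27: [37, 27, 32, 20]
Insert 8: [37, 27, 32, 20, 8]
Insert 21: [37, 27, 32, 20, 8, 21]

Final heap: [37, 27, 32, 20, 8, 21]


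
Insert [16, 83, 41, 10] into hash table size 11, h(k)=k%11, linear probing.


Insert 16: h=5 -> slot 5
Insert 83: h=6 -> slot 6
Insert 41: h=8 -> slot 8
Insert 10: h=10 -> slot 10

Table: [None, None, None, None, None, 16, 83, None, 41, None, 10]


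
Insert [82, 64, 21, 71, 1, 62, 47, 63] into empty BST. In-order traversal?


Insert 82: root
Insert 64: L from 82
Insert 21: L from 82 -> L from 64
Insert 71: L from 82 -> R from 64
Insert 1: L from 82 -> L from 64 -> L from 21
Insert 62: L from 82 -> L from 64 -> R from 21
Insert 47: L from 82 -> L from 64 -> R from 21 -> L from 62
Insert 63: L from 82 -> L from 64 -> R from 21 -> R from 62

In-order: [1, 21, 47, 62, 63, 64, 71, 82]


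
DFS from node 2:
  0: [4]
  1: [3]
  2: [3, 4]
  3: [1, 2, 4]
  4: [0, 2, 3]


Visit 2, push [4, 3]
Visit 3, push [4, 1]
Visit 1, push []
Visit 4, push [0]
Visit 0, push []

DFS order: [2, 3, 1, 4, 0]


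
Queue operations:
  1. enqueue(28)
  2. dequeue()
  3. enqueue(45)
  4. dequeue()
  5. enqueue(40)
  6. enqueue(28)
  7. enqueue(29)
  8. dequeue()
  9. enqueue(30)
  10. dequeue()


enqueue(28) -> [28]
dequeue()->28, []
enqueue(45) -> [45]
dequeue()->45, []
enqueue(40) -> [40]
enqueue(28) -> [40, 28]
enqueue(29) -> [40, 28, 29]
dequeue()->40, [28, 29]
enqueue(30) -> [28, 29, 30]
dequeue()->28, [29, 30]

Final queue: [29, 30]


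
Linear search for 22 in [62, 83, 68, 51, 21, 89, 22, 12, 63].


i=0: 62!=22
i=1: 83!=22
i=2: 68!=22
i=3: 51!=22
i=4: 21!=22
i=5: 89!=22
i=6: 22==22 found!

Found at 6, 7 comps


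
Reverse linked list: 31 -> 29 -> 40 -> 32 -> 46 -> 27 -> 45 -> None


Step 1: curr=31, set curr.next=prev(None) | reversed so far: 31
Step 2: curr=29, set curr.next=prev(31) | reversed so far: 29 -> 31
Step 3: curr=40, set curr.next=prev(29) | reversed so far: 40 -> 29 -> 31
Step 4: curr=32, set curr.next=prev(40) | reversed so far: 32 -> 40 -> 29 -> 31
Step 5: curr=46, set curr.next=prev(32) | reversed so far: 46 -> 32 -> 40 -> 29 -> 31
Step 6: curr=27, set curr.next=prev(46) | reversed so far: 27 -> 46 -> 32 -> 40 -> 29 -> 31
Step 7: curr=45, set curr.next=prev(27) | reversed so far: 45 -> 27 -> 46 -> 32 -> 40 -> 29 -> 31

45 -> 27 -> 46 -> 32 -> 40 -> 29 -> 31 -> None


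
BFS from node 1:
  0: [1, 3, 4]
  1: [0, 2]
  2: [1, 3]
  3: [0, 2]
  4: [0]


Visit 1, enqueue [0, 2]
Visit 0, enqueue [3, 4]
Visit 2, enqueue []
Visit 3, enqueue []
Visit 4, enqueue []

BFS order: [1, 0, 2, 3, 4]


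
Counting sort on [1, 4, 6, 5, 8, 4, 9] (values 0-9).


Input: [1, 4, 6, 5, 8, 4, 9]
Counts: [0, 1, 0, 0, 2, 1, 1, 0, 1, 1]

Sorted: [1, 4, 4, 5, 6, 8, 9]


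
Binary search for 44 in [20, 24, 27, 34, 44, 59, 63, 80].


Step 1: lo=0, hi=7, mid=3, val=34
Step 2: lo=4, hi=7, mid=5, val=59
Step 3: lo=4, hi=4, mid=4, val=44

Found at index 4


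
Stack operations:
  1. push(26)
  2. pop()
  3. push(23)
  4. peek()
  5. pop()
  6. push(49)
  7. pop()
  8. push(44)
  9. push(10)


push(26) -> [26]
pop()->26, []
push(23) -> [23]
peek()->23
pop()->23, []
push(49) -> [49]
pop()->49, []
push(44) -> [44]
push(10) -> [44, 10]

Final stack: [44, 10]


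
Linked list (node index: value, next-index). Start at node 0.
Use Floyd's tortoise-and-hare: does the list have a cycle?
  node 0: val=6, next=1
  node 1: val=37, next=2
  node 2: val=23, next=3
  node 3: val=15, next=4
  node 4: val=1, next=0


Floyd's tortoise (slow, +1) and hare (fast, +2):
  init: slow=0, fast=0
  step 1: slow=1, fast=2
  step 2: slow=2, fast=4
  step 3: slow=3, fast=1
  step 4: slow=4, fast=3
  step 5: slow=0, fast=0
  slow == fast at node 0: cycle detected

Cycle: yes


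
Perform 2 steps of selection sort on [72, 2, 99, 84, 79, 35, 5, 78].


Initial: [72, 2, 99, 84, 79, 35, 5, 78]
Step 1: min=2 at 1
  Swap: [2, 72, 99, 84, 79, 35, 5, 78]
Step 2: min=5 at 6
  Swap: [2, 5, 99, 84, 79, 35, 72, 78]

After 2 steps: [2, 5, 99, 84, 79, 35, 72, 78]


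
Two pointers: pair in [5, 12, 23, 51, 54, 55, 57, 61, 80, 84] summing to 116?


lo=0(5)+hi=9(84)=89
lo=1(12)+hi=9(84)=96
lo=2(23)+hi=9(84)=107
lo=3(51)+hi=9(84)=135
lo=3(51)+hi=8(80)=131
lo=3(51)+hi=7(61)=112
lo=4(54)+hi=7(61)=115
lo=5(55)+hi=7(61)=116

Yes: 55+61=116


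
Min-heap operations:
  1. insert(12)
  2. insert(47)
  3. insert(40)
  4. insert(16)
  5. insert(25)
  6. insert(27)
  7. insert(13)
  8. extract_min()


insert(12) -> [12]
insert(47) -> [12, 47]
insert(40) -> [12, 47, 40]
insert(16) -> [12, 16, 40, 47]
insert(25) -> [12, 16, 40, 47, 25]
insert(27) -> [12, 16, 27, 47, 25, 40]
insert(13) -> [12, 16, 13, 47, 25, 40, 27]
extract_min()->12, [13, 16, 27, 47, 25, 40]

Final heap: [13, 16, 27, 47, 25, 40]


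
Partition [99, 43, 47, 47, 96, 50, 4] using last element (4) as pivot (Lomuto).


Pivot: 4
Place pivot at 0: [4, 43, 47, 47, 96, 50, 99]

Partitioned: [4, 43, 47, 47, 96, 50, 99]


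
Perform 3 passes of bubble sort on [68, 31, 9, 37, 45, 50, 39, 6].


Initial: [68, 31, 9, 37, 45, 50, 39, 6]
Pass 1: [31, 9, 37, 45, 50, 39, 6, 68] (7 swaps)
Pass 2: [9, 31, 37, 45, 39, 6, 50, 68] (3 swaps)
Pass 3: [9, 31, 37, 39, 6, 45, 50, 68] (2 swaps)

After 3 passes: [9, 31, 37, 39, 6, 45, 50, 68]


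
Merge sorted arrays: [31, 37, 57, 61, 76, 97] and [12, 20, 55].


Take 12 from B
Take 20 from B
Take 31 from A
Take 37 from A
Take 55 from B

Merged: [12, 20, 31, 37, 55, 57, 61, 76, 97]


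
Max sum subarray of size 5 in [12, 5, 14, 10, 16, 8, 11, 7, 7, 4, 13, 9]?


[0:5]: 57
[1:6]: 53
[2:7]: 59
[3:8]: 52
[4:9]: 49
[5:10]: 37
[6:11]: 42
[7:12]: 40

Max: 59 at [2:7]


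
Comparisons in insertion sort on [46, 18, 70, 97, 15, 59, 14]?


Algorithm: insertion sort
Input: [46, 18, 70, 97, 15, 59, 14]
Sorted: [14, 15, 18, 46, 59, 70, 97]

16


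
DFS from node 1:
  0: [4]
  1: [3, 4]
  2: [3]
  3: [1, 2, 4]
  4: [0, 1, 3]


Visit 1, push [4, 3]
Visit 3, push [4, 2]
Visit 2, push []
Visit 4, push [0]
Visit 0, push []

DFS order: [1, 3, 2, 4, 0]


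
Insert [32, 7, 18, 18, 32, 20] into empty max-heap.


Insert 32: [32]
Insert 7: [32, 7]
Insert 18: [32, 7, 18]
Insert 18: [32, 18, 18, 7]
Insert 32: [32, 32, 18, 7, 18]
Insert 20: [32, 32, 20, 7, 18, 18]

Final heap: [32, 32, 20, 7, 18, 18]


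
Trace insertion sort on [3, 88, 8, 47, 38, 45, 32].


Initial: [3, 88, 8, 47, 38, 45, 32]
Insert 88: [3, 88, 8, 47, 38, 45, 32]
Insert 8: [3, 8, 88, 47, 38, 45, 32]
Insert 47: [3, 8, 47, 88, 38, 45, 32]
Insert 38: [3, 8, 38, 47, 88, 45, 32]
Insert 45: [3, 8, 38, 45, 47, 88, 32]
Insert 32: [3, 8, 32, 38, 45, 47, 88]

Sorted: [3, 8, 32, 38, 45, 47, 88]


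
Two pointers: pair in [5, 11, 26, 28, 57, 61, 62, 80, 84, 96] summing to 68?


lo=0(5)+hi=9(96)=101
lo=0(5)+hi=8(84)=89
lo=0(5)+hi=7(80)=85
lo=0(5)+hi=6(62)=67
lo=1(11)+hi=6(62)=73
lo=1(11)+hi=5(61)=72
lo=1(11)+hi=4(57)=68

Yes: 11+57=68


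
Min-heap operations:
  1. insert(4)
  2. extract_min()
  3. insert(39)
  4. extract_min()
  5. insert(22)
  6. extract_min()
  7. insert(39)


insert(4) -> [4]
extract_min()->4, []
insert(39) -> [39]
extract_min()->39, []
insert(22) -> [22]
extract_min()->22, []
insert(39) -> [39]

Final heap: [39]


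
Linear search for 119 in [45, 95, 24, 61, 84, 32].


i=0: 45!=119
i=1: 95!=119
i=2: 24!=119
i=3: 61!=119
i=4: 84!=119
i=5: 32!=119

Not found, 6 comps


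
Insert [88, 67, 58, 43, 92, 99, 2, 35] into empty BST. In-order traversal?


Insert 88: root
Insert 67: L from 88
Insert 58: L from 88 -> L from 67
Insert 43: L from 88 -> L from 67 -> L from 58
Insert 92: R from 88
Insert 99: R from 88 -> R from 92
Insert 2: L from 88 -> L from 67 -> L from 58 -> L from 43
Insert 35: L from 88 -> L from 67 -> L from 58 -> L from 43 -> R from 2

In-order: [2, 35, 43, 58, 67, 88, 92, 99]


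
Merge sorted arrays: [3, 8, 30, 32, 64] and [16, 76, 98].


Take 3 from A
Take 8 from A
Take 16 from B
Take 30 from A
Take 32 from A
Take 64 from A

Merged: [3, 8, 16, 30, 32, 64, 76, 98]


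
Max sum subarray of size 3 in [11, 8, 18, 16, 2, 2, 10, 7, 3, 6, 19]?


[0:3]: 37
[1:4]: 42
[2:5]: 36
[3:6]: 20
[4:7]: 14
[5:8]: 19
[6:9]: 20
[7:10]: 16
[8:11]: 28

Max: 42 at [1:4]


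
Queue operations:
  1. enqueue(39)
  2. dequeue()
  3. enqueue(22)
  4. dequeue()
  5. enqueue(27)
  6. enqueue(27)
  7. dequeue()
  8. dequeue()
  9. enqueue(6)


enqueue(39) -> [39]
dequeue()->39, []
enqueue(22) -> [22]
dequeue()->22, []
enqueue(27) -> [27]
enqueue(27) -> [27, 27]
dequeue()->27, [27]
dequeue()->27, []
enqueue(6) -> [6]

Final queue: [6]


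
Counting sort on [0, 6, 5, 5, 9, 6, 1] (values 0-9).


Input: [0, 6, 5, 5, 9, 6, 1]
Counts: [1, 1, 0, 0, 0, 2, 2, 0, 0, 1]

Sorted: [0, 1, 5, 5, 6, 6, 9]


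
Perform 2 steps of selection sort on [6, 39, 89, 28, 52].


Initial: [6, 39, 89, 28, 52]
Step 1: min=6 at 0
  Swap: [6, 39, 89, 28, 52]
Step 2: min=28 at 3
  Swap: [6, 28, 89, 39, 52]

After 2 steps: [6, 28, 89, 39, 52]


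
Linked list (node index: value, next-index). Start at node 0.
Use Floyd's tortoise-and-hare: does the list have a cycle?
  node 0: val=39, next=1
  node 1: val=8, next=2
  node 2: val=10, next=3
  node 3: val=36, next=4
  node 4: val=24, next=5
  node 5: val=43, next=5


Floyd's tortoise (slow, +1) and hare (fast, +2):
  init: slow=0, fast=0
  step 1: slow=1, fast=2
  step 2: slow=2, fast=4
  step 3: slow=3, fast=5
  step 4: slow=4, fast=5
  step 5: slow=5, fast=5
  slow == fast at node 5: cycle detected

Cycle: yes


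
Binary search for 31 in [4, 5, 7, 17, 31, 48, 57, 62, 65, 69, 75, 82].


Step 1: lo=0, hi=11, mid=5, val=48
Step 2: lo=0, hi=4, mid=2, val=7
Step 3: lo=3, hi=4, mid=3, val=17
Step 4: lo=4, hi=4, mid=4, val=31

Found at index 4


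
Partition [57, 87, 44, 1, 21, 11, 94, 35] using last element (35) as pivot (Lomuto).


Pivot: 35
  1 <= 35: swap -> [1, 87, 44, 57, 21, 11, 94, 35]
  21 <= 35: swap -> [1, 21, 44, 57, 87, 11, 94, 35]
  11 <= 35: swap -> [1, 21, 11, 57, 87, 44, 94, 35]
Place pivot at 3: [1, 21, 11, 35, 87, 44, 94, 57]

Partitioned: [1, 21, 11, 35, 87, 44, 94, 57]


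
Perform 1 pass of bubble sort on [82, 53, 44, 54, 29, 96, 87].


Initial: [82, 53, 44, 54, 29, 96, 87]
Pass 1: [53, 44, 54, 29, 82, 87, 96] (5 swaps)

After 1 pass: [53, 44, 54, 29, 82, 87, 96]


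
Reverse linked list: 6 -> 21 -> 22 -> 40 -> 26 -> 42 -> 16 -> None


Step 1: curr=6, set curr.next=prev(None) | reversed so far: 6
Step 2: curr=21, set curr.next=prev(6) | reversed so far: 21 -> 6
Step 3: curr=22, set curr.next=prev(21) | reversed so far: 22 -> 21 -> 6
Step 4: curr=40, set curr.next=prev(22) | reversed so far: 40 -> 22 -> 21 -> 6
Step 5: curr=26, set curr.next=prev(40) | reversed so far: 26 -> 40 -> 22 -> 21 -> 6
Step 6: curr=42, set curr.next=prev(26) | reversed so far: 42 -> 26 -> 40 -> 22 -> 21 -> 6
Step 7: curr=16, set curr.next=prev(42) | reversed so far: 16 -> 42 -> 26 -> 40 -> 22 -> 21 -> 6

16 -> 42 -> 26 -> 40 -> 22 -> 21 -> 6 -> None


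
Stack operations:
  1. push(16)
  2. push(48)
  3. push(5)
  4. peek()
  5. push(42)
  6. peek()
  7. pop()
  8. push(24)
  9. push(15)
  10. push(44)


push(16) -> [16]
push(48) -> [16, 48]
push(5) -> [16, 48, 5]
peek()->5
push(42) -> [16, 48, 5, 42]
peek()->42
pop()->42, [16, 48, 5]
push(24) -> [16, 48, 5, 24]
push(15) -> [16, 48, 5, 24, 15]
push(44) -> [16, 48, 5, 24, 15, 44]

Final stack: [16, 48, 5, 24, 15, 44]


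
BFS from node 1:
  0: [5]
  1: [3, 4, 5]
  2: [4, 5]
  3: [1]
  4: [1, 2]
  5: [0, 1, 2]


Visit 1, enqueue [3, 4, 5]
Visit 3, enqueue []
Visit 4, enqueue [2]
Visit 5, enqueue [0]
Visit 2, enqueue []
Visit 0, enqueue []

BFS order: [1, 3, 4, 5, 2, 0]


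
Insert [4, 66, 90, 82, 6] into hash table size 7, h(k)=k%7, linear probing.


Insert 4: h=4 -> slot 4
Insert 66: h=3 -> slot 3
Insert 90: h=6 -> slot 6
Insert 82: h=5 -> slot 5
Insert 6: h=6, 1 probes -> slot 0

Table: [6, None, None, 66, 4, 82, 90]


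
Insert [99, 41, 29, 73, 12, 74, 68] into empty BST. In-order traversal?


Insert 99: root
Insert 41: L from 99
Insert 29: L from 99 -> L from 41
Insert 73: L from 99 -> R from 41
Insert 12: L from 99 -> L from 41 -> L from 29
Insert 74: L from 99 -> R from 41 -> R from 73
Insert 68: L from 99 -> R from 41 -> L from 73

In-order: [12, 29, 41, 68, 73, 74, 99]


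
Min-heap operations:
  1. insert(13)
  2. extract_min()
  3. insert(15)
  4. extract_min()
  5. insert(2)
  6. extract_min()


insert(13) -> [13]
extract_min()->13, []
insert(15) -> [15]
extract_min()->15, []
insert(2) -> [2]
extract_min()->2, []

Final heap: []


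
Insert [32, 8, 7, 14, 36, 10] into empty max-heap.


Insert 32: [32]
Insert 8: [32, 8]
Insert 7: [32, 8, 7]
Insert 14: [32, 14, 7, 8]
Insert 36: [36, 32, 7, 8, 14]
Insert 10: [36, 32, 10, 8, 14, 7]

Final heap: [36, 32, 10, 8, 14, 7]


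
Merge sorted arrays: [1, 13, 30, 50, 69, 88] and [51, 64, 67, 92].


Take 1 from A
Take 13 from A
Take 30 from A
Take 50 from A
Take 51 from B
Take 64 from B
Take 67 from B
Take 69 from A
Take 88 from A

Merged: [1, 13, 30, 50, 51, 64, 67, 69, 88, 92]


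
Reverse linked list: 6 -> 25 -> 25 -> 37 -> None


Step 1: curr=6, set curr.next=prev(None) | reversed so far: 6
Step 2: curr=25, set curr.next=prev(6) | reversed so far: 25 -> 6
Step 3: curr=25, set curr.next=prev(25) | reversed so far: 25 -> 25 -> 6
Step 4: curr=37, set curr.next=prev(25) | reversed so far: 37 -> 25 -> 25 -> 6

37 -> 25 -> 25 -> 6 -> None


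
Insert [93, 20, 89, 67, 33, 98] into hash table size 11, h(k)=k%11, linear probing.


Insert 93: h=5 -> slot 5
Insert 20: h=9 -> slot 9
Insert 89: h=1 -> slot 1
Insert 67: h=1, 1 probes -> slot 2
Insert 33: h=0 -> slot 0
Insert 98: h=10 -> slot 10

Table: [33, 89, 67, None, None, 93, None, None, None, 20, 98]


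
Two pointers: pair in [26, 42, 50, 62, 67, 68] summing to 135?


lo=0(26)+hi=5(68)=94
lo=1(42)+hi=5(68)=110
lo=2(50)+hi=5(68)=118
lo=3(62)+hi=5(68)=130
lo=4(67)+hi=5(68)=135

Yes: 67+68=135


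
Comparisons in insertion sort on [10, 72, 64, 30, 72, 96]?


Algorithm: insertion sort
Input: [10, 72, 64, 30, 72, 96]
Sorted: [10, 30, 64, 72, 72, 96]

8


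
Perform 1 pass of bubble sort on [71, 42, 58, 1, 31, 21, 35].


Initial: [71, 42, 58, 1, 31, 21, 35]
Pass 1: [42, 58, 1, 31, 21, 35, 71] (6 swaps)

After 1 pass: [42, 58, 1, 31, 21, 35, 71]


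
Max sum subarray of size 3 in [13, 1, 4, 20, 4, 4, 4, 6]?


[0:3]: 18
[1:4]: 25
[2:5]: 28
[3:6]: 28
[4:7]: 12
[5:8]: 14

Max: 28 at [2:5]


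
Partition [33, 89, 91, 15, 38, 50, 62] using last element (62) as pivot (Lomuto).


Pivot: 62
  33 <= 62: advance i (no swap)
  15 <= 62: swap -> [33, 15, 91, 89, 38, 50, 62]
  38 <= 62: swap -> [33, 15, 38, 89, 91, 50, 62]
  50 <= 62: swap -> [33, 15, 38, 50, 91, 89, 62]
Place pivot at 4: [33, 15, 38, 50, 62, 89, 91]

Partitioned: [33, 15, 38, 50, 62, 89, 91]


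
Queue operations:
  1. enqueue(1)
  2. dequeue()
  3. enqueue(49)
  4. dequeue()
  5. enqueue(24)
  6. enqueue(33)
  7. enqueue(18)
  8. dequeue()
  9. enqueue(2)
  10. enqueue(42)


enqueue(1) -> [1]
dequeue()->1, []
enqueue(49) -> [49]
dequeue()->49, []
enqueue(24) -> [24]
enqueue(33) -> [24, 33]
enqueue(18) -> [24, 33, 18]
dequeue()->24, [33, 18]
enqueue(2) -> [33, 18, 2]
enqueue(42) -> [33, 18, 2, 42]

Final queue: [33, 18, 2, 42]


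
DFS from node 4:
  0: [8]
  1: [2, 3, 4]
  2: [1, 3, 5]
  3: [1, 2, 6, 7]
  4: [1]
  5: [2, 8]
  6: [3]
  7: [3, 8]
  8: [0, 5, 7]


Visit 4, push [1]
Visit 1, push [3, 2]
Visit 2, push [5, 3]
Visit 3, push [7, 6]
Visit 6, push []
Visit 7, push [8]
Visit 8, push [5, 0]
Visit 0, push []
Visit 5, push []

DFS order: [4, 1, 2, 3, 6, 7, 8, 0, 5]


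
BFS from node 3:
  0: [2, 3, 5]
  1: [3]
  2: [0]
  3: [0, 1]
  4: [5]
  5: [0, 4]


Visit 3, enqueue [0, 1]
Visit 0, enqueue [2, 5]
Visit 1, enqueue []
Visit 2, enqueue []
Visit 5, enqueue [4]
Visit 4, enqueue []

BFS order: [3, 0, 1, 2, 5, 4]


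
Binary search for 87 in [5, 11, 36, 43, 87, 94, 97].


Step 1: lo=0, hi=6, mid=3, val=43
Step 2: lo=4, hi=6, mid=5, val=94
Step 3: lo=4, hi=4, mid=4, val=87

Found at index 4


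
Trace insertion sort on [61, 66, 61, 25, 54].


Initial: [61, 66, 61, 25, 54]
Insert 66: [61, 66, 61, 25, 54]
Insert 61: [61, 61, 66, 25, 54]
Insert 25: [25, 61, 61, 66, 54]
Insert 54: [25, 54, 61, 61, 66]

Sorted: [25, 54, 61, 61, 66]


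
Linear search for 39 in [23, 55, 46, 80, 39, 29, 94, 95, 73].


i=0: 23!=39
i=1: 55!=39
i=2: 46!=39
i=3: 80!=39
i=4: 39==39 found!

Found at 4, 5 comps


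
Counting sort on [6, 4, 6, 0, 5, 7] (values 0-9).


Input: [6, 4, 6, 0, 5, 7]
Counts: [1, 0, 0, 0, 1, 1, 2, 1, 0, 0]

Sorted: [0, 4, 5, 6, 6, 7]


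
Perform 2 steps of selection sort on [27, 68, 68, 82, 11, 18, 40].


Initial: [27, 68, 68, 82, 11, 18, 40]
Step 1: min=11 at 4
  Swap: [11, 68, 68, 82, 27, 18, 40]
Step 2: min=18 at 5
  Swap: [11, 18, 68, 82, 27, 68, 40]

After 2 steps: [11, 18, 68, 82, 27, 68, 40]


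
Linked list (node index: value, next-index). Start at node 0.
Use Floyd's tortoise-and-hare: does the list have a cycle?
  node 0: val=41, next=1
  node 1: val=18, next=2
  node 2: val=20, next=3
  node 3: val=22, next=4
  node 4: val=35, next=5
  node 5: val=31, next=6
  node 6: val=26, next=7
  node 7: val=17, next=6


Floyd's tortoise (slow, +1) and hare (fast, +2):
  init: slow=0, fast=0
  step 1: slow=1, fast=2
  step 2: slow=2, fast=4
  step 3: slow=3, fast=6
  step 4: slow=4, fast=6
  step 5: slow=5, fast=6
  step 6: slow=6, fast=6
  slow == fast at node 6: cycle detected

Cycle: yes


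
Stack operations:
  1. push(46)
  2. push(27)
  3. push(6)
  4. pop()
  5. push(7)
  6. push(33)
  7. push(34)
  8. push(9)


push(46) -> [46]
push(27) -> [46, 27]
push(6) -> [46, 27, 6]
pop()->6, [46, 27]
push(7) -> [46, 27, 7]
push(33) -> [46, 27, 7, 33]
push(34) -> [46, 27, 7, 33, 34]
push(9) -> [46, 27, 7, 33, 34, 9]

Final stack: [46, 27, 7, 33, 34, 9]


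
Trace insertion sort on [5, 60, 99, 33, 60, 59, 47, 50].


Initial: [5, 60, 99, 33, 60, 59, 47, 50]
Insert 60: [5, 60, 99, 33, 60, 59, 47, 50]
Insert 99: [5, 60, 99, 33, 60, 59, 47, 50]
Insert 33: [5, 33, 60, 99, 60, 59, 47, 50]
Insert 60: [5, 33, 60, 60, 99, 59, 47, 50]
Insert 59: [5, 33, 59, 60, 60, 99, 47, 50]
Insert 47: [5, 33, 47, 59, 60, 60, 99, 50]
Insert 50: [5, 33, 47, 50, 59, 60, 60, 99]

Sorted: [5, 33, 47, 50, 59, 60, 60, 99]


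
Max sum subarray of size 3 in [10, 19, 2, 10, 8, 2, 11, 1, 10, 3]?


[0:3]: 31
[1:4]: 31
[2:5]: 20
[3:6]: 20
[4:7]: 21
[5:8]: 14
[6:9]: 22
[7:10]: 14

Max: 31 at [0:3]


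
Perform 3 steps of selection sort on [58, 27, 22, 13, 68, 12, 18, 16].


Initial: [58, 27, 22, 13, 68, 12, 18, 16]
Step 1: min=12 at 5
  Swap: [12, 27, 22, 13, 68, 58, 18, 16]
Step 2: min=13 at 3
  Swap: [12, 13, 22, 27, 68, 58, 18, 16]
Step 3: min=16 at 7
  Swap: [12, 13, 16, 27, 68, 58, 18, 22]

After 3 steps: [12, 13, 16, 27, 68, 58, 18, 22]


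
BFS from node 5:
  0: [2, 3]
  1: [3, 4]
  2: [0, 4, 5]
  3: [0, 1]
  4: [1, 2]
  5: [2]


Visit 5, enqueue [2]
Visit 2, enqueue [0, 4]
Visit 0, enqueue [3]
Visit 4, enqueue [1]
Visit 3, enqueue []
Visit 1, enqueue []

BFS order: [5, 2, 0, 4, 3, 1]


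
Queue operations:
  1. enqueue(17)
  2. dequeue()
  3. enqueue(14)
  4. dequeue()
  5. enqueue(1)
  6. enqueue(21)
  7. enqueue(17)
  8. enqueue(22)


enqueue(17) -> [17]
dequeue()->17, []
enqueue(14) -> [14]
dequeue()->14, []
enqueue(1) -> [1]
enqueue(21) -> [1, 21]
enqueue(17) -> [1, 21, 17]
enqueue(22) -> [1, 21, 17, 22]

Final queue: [1, 21, 17, 22]


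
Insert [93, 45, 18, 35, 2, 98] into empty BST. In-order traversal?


Insert 93: root
Insert 45: L from 93
Insert 18: L from 93 -> L from 45
Insert 35: L from 93 -> L from 45 -> R from 18
Insert 2: L from 93 -> L from 45 -> L from 18
Insert 98: R from 93

In-order: [2, 18, 35, 45, 93, 98]


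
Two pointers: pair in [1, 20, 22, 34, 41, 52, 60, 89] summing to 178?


lo=0(1)+hi=7(89)=90
lo=1(20)+hi=7(89)=109
lo=2(22)+hi=7(89)=111
lo=3(34)+hi=7(89)=123
lo=4(41)+hi=7(89)=130
lo=5(52)+hi=7(89)=141
lo=6(60)+hi=7(89)=149

No pair found


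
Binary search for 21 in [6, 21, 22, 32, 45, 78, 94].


Step 1: lo=0, hi=6, mid=3, val=32
Step 2: lo=0, hi=2, mid=1, val=21

Found at index 1


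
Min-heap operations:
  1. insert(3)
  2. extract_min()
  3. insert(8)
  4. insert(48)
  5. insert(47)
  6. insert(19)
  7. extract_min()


insert(3) -> [3]
extract_min()->3, []
insert(8) -> [8]
insert(48) -> [8, 48]
insert(47) -> [8, 48, 47]
insert(19) -> [8, 19, 47, 48]
extract_min()->8, [19, 48, 47]

Final heap: [19, 48, 47]


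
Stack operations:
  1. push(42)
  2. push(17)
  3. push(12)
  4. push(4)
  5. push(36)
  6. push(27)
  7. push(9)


push(42) -> [42]
push(17) -> [42, 17]
push(12) -> [42, 17, 12]
push(4) -> [42, 17, 12, 4]
push(36) -> [42, 17, 12, 4, 36]
push(27) -> [42, 17, 12, 4, 36, 27]
push(9) -> [42, 17, 12, 4, 36, 27, 9]

Final stack: [42, 17, 12, 4, 36, 27, 9]


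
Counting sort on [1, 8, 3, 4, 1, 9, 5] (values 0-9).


Input: [1, 8, 3, 4, 1, 9, 5]
Counts: [0, 2, 0, 1, 1, 1, 0, 0, 1, 1]

Sorted: [1, 1, 3, 4, 5, 8, 9]


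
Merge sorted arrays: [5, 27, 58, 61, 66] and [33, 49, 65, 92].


Take 5 from A
Take 27 from A
Take 33 from B
Take 49 from B
Take 58 from A
Take 61 from A
Take 65 from B
Take 66 from A

Merged: [5, 27, 33, 49, 58, 61, 65, 66, 92]


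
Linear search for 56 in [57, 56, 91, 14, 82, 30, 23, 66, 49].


i=0: 57!=56
i=1: 56==56 found!

Found at 1, 2 comps


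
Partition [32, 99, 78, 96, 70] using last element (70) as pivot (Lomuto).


Pivot: 70
  32 <= 70: advance i (no swap)
Place pivot at 1: [32, 70, 78, 96, 99]

Partitioned: [32, 70, 78, 96, 99]


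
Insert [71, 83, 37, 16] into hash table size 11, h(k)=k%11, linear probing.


Insert 71: h=5 -> slot 5
Insert 83: h=6 -> slot 6
Insert 37: h=4 -> slot 4
Insert 16: h=5, 2 probes -> slot 7

Table: [None, None, None, None, 37, 71, 83, 16, None, None, None]


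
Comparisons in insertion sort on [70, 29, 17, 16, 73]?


Algorithm: insertion sort
Input: [70, 29, 17, 16, 73]
Sorted: [16, 17, 29, 70, 73]

7


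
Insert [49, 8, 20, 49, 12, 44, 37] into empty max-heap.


Insert 49: [49]
Insert 8: [49, 8]
Insert 20: [49, 8, 20]
Insert 49: [49, 49, 20, 8]
Insert 12: [49, 49, 20, 8, 12]
Insert 44: [49, 49, 44, 8, 12, 20]
Insert 37: [49, 49, 44, 8, 12, 20, 37]

Final heap: [49, 49, 44, 8, 12, 20, 37]


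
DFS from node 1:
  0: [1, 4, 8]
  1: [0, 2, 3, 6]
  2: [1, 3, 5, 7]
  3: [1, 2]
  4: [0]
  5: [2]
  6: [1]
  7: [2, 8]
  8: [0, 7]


Visit 1, push [6, 3, 2, 0]
Visit 0, push [8, 4]
Visit 4, push []
Visit 8, push [7]
Visit 7, push [2]
Visit 2, push [5, 3]
Visit 3, push []
Visit 5, push []
Visit 6, push []

DFS order: [1, 0, 4, 8, 7, 2, 3, 5, 6]


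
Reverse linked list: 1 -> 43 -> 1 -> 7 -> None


Step 1: curr=1, set curr.next=prev(None) | reversed so far: 1
Step 2: curr=43, set curr.next=prev(1) | reversed so far: 43 -> 1
Step 3: curr=1, set curr.next=prev(43) | reversed so far: 1 -> 43 -> 1
Step 4: curr=7, set curr.next=prev(1) | reversed so far: 7 -> 1 -> 43 -> 1

7 -> 1 -> 43 -> 1 -> None


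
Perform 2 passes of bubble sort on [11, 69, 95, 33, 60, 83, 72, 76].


Initial: [11, 69, 95, 33, 60, 83, 72, 76]
Pass 1: [11, 69, 33, 60, 83, 72, 76, 95] (5 swaps)
Pass 2: [11, 33, 60, 69, 72, 76, 83, 95] (4 swaps)

After 2 passes: [11, 33, 60, 69, 72, 76, 83, 95]


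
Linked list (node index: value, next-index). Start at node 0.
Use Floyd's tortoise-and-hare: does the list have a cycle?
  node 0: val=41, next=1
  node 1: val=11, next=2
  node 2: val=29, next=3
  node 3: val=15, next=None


Floyd's tortoise (slow, +1) and hare (fast, +2):
  init: slow=0, fast=0
  step 1: slow=1, fast=2
  step 2: fast 2->3->None, no cycle

Cycle: no


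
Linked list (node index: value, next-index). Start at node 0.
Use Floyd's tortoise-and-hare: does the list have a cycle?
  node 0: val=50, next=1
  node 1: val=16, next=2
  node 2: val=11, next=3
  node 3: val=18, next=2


Floyd's tortoise (slow, +1) and hare (fast, +2):
  init: slow=0, fast=0
  step 1: slow=1, fast=2
  step 2: slow=2, fast=2
  slow == fast at node 2: cycle detected

Cycle: yes


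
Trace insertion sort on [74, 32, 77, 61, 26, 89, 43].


Initial: [74, 32, 77, 61, 26, 89, 43]
Insert 32: [32, 74, 77, 61, 26, 89, 43]
Insert 77: [32, 74, 77, 61, 26, 89, 43]
Insert 61: [32, 61, 74, 77, 26, 89, 43]
Insert 26: [26, 32, 61, 74, 77, 89, 43]
Insert 89: [26, 32, 61, 74, 77, 89, 43]
Insert 43: [26, 32, 43, 61, 74, 77, 89]

Sorted: [26, 32, 43, 61, 74, 77, 89]


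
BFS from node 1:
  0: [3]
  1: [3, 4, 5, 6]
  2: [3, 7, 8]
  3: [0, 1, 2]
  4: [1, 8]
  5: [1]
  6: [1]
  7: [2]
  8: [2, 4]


Visit 1, enqueue [3, 4, 5, 6]
Visit 3, enqueue [0, 2]
Visit 4, enqueue [8]
Visit 5, enqueue []
Visit 6, enqueue []
Visit 0, enqueue []
Visit 2, enqueue [7]
Visit 8, enqueue []
Visit 7, enqueue []

BFS order: [1, 3, 4, 5, 6, 0, 2, 8, 7]


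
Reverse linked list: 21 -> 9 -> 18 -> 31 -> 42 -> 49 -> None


Step 1: curr=21, set curr.next=prev(None) | reversed so far: 21
Step 2: curr=9, set curr.next=prev(21) | reversed so far: 9 -> 21
Step 3: curr=18, set curr.next=prev(9) | reversed so far: 18 -> 9 -> 21
Step 4: curr=31, set curr.next=prev(18) | reversed so far: 31 -> 18 -> 9 -> 21
Step 5: curr=42, set curr.next=prev(31) | reversed so far: 42 -> 31 -> 18 -> 9 -> 21
Step 6: curr=49, set curr.next=prev(42) | reversed so far: 49 -> 42 -> 31 -> 18 -> 9 -> 21

49 -> 42 -> 31 -> 18 -> 9 -> 21 -> None


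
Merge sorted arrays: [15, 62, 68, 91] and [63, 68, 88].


Take 15 from A
Take 62 from A
Take 63 from B
Take 68 from A
Take 68 from B
Take 88 from B

Merged: [15, 62, 63, 68, 68, 88, 91]


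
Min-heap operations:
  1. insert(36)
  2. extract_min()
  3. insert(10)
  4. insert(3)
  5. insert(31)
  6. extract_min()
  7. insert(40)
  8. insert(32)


insert(36) -> [36]
extract_min()->36, []
insert(10) -> [10]
insert(3) -> [3, 10]
insert(31) -> [3, 10, 31]
extract_min()->3, [10, 31]
insert(40) -> [10, 31, 40]
insert(32) -> [10, 31, 40, 32]

Final heap: [10, 31, 40, 32]


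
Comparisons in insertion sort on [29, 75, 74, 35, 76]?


Algorithm: insertion sort
Input: [29, 75, 74, 35, 76]
Sorted: [29, 35, 74, 75, 76]

7


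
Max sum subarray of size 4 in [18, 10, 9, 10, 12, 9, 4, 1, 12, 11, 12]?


[0:4]: 47
[1:5]: 41
[2:6]: 40
[3:7]: 35
[4:8]: 26
[5:9]: 26
[6:10]: 28
[7:11]: 36

Max: 47 at [0:4]


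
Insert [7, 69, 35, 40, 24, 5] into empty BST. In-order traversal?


Insert 7: root
Insert 69: R from 7
Insert 35: R from 7 -> L from 69
Insert 40: R from 7 -> L from 69 -> R from 35
Insert 24: R from 7 -> L from 69 -> L from 35
Insert 5: L from 7

In-order: [5, 7, 24, 35, 40, 69]


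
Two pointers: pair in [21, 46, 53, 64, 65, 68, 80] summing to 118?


lo=0(21)+hi=6(80)=101
lo=1(46)+hi=6(80)=126
lo=1(46)+hi=5(68)=114
lo=2(53)+hi=5(68)=121
lo=2(53)+hi=4(65)=118

Yes: 53+65=118


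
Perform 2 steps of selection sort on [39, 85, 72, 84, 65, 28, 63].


Initial: [39, 85, 72, 84, 65, 28, 63]
Step 1: min=28 at 5
  Swap: [28, 85, 72, 84, 65, 39, 63]
Step 2: min=39 at 5
  Swap: [28, 39, 72, 84, 65, 85, 63]

After 2 steps: [28, 39, 72, 84, 65, 85, 63]


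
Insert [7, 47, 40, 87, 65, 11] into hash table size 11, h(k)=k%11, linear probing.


Insert 7: h=7 -> slot 7
Insert 47: h=3 -> slot 3
Insert 40: h=7, 1 probes -> slot 8
Insert 87: h=10 -> slot 10
Insert 65: h=10, 1 probes -> slot 0
Insert 11: h=0, 1 probes -> slot 1

Table: [65, 11, None, 47, None, None, None, 7, 40, None, 87]


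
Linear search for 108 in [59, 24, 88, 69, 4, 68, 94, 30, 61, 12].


i=0: 59!=108
i=1: 24!=108
i=2: 88!=108
i=3: 69!=108
i=4: 4!=108
i=5: 68!=108
i=6: 94!=108
i=7: 30!=108
i=8: 61!=108
i=9: 12!=108

Not found, 10 comps


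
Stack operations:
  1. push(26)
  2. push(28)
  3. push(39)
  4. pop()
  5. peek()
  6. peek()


push(26) -> [26]
push(28) -> [26, 28]
push(39) -> [26, 28, 39]
pop()->39, [26, 28]
peek()->28
peek()->28

Final stack: [26, 28]


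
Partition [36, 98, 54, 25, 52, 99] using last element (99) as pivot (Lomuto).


Pivot: 99
  36 <= 99: advance i (no swap)
  98 <= 99: advance i (no swap)
  54 <= 99: advance i (no swap)
  25 <= 99: advance i (no swap)
  52 <= 99: advance i (no swap)
Place pivot at 5: [36, 98, 54, 25, 52, 99]

Partitioned: [36, 98, 54, 25, 52, 99]


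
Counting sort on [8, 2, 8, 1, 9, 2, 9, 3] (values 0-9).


Input: [8, 2, 8, 1, 9, 2, 9, 3]
Counts: [0, 1, 2, 1, 0, 0, 0, 0, 2, 2]

Sorted: [1, 2, 2, 3, 8, 8, 9, 9]


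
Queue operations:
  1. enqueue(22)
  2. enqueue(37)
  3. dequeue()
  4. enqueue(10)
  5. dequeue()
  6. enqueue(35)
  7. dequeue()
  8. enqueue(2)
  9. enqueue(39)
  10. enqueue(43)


enqueue(22) -> [22]
enqueue(37) -> [22, 37]
dequeue()->22, [37]
enqueue(10) -> [37, 10]
dequeue()->37, [10]
enqueue(35) -> [10, 35]
dequeue()->10, [35]
enqueue(2) -> [35, 2]
enqueue(39) -> [35, 2, 39]
enqueue(43) -> [35, 2, 39, 43]

Final queue: [35, 2, 39, 43]


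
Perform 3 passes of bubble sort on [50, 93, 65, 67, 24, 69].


Initial: [50, 93, 65, 67, 24, 69]
Pass 1: [50, 65, 67, 24, 69, 93] (4 swaps)
Pass 2: [50, 65, 24, 67, 69, 93] (1 swaps)
Pass 3: [50, 24, 65, 67, 69, 93] (1 swaps)

After 3 passes: [50, 24, 65, 67, 69, 93]


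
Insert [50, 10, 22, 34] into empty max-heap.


Insert 50: [50]
Insert 10: [50, 10]
Insert 22: [50, 10, 22]
Insert 34: [50, 34, 22, 10]

Final heap: [50, 34, 22, 10]


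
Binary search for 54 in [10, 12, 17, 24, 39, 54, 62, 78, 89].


Step 1: lo=0, hi=8, mid=4, val=39
Step 2: lo=5, hi=8, mid=6, val=62
Step 3: lo=5, hi=5, mid=5, val=54

Found at index 5


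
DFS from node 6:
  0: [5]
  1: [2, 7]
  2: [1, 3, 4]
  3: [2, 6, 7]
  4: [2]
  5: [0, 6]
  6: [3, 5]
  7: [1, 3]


Visit 6, push [5, 3]
Visit 3, push [7, 2]
Visit 2, push [4, 1]
Visit 1, push [7]
Visit 7, push []
Visit 4, push []
Visit 5, push [0]
Visit 0, push []

DFS order: [6, 3, 2, 1, 7, 4, 5, 0]


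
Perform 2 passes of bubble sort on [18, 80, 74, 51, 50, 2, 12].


Initial: [18, 80, 74, 51, 50, 2, 12]
Pass 1: [18, 74, 51, 50, 2, 12, 80] (5 swaps)
Pass 2: [18, 51, 50, 2, 12, 74, 80] (4 swaps)

After 2 passes: [18, 51, 50, 2, 12, 74, 80]


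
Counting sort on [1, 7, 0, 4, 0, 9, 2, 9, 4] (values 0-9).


Input: [1, 7, 0, 4, 0, 9, 2, 9, 4]
Counts: [2, 1, 1, 0, 2, 0, 0, 1, 0, 2]

Sorted: [0, 0, 1, 2, 4, 4, 7, 9, 9]


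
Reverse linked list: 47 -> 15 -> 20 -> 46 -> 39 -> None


Step 1: curr=47, set curr.next=prev(None) | reversed so far: 47
Step 2: curr=15, set curr.next=prev(47) | reversed so far: 15 -> 47
Step 3: curr=20, set curr.next=prev(15) | reversed so far: 20 -> 15 -> 47
Step 4: curr=46, set curr.next=prev(20) | reversed so far: 46 -> 20 -> 15 -> 47
Step 5: curr=39, set curr.next=prev(46) | reversed so far: 39 -> 46 -> 20 -> 15 -> 47

39 -> 46 -> 20 -> 15 -> 47 -> None


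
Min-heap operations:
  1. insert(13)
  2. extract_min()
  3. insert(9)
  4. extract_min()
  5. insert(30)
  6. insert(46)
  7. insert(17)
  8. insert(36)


insert(13) -> [13]
extract_min()->13, []
insert(9) -> [9]
extract_min()->9, []
insert(30) -> [30]
insert(46) -> [30, 46]
insert(17) -> [17, 46, 30]
insert(36) -> [17, 36, 30, 46]

Final heap: [17, 36, 30, 46]


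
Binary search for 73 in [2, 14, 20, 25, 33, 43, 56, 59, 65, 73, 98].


Step 1: lo=0, hi=10, mid=5, val=43
Step 2: lo=6, hi=10, mid=8, val=65
Step 3: lo=9, hi=10, mid=9, val=73

Found at index 9


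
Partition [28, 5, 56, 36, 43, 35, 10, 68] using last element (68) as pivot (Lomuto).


Pivot: 68
  28 <= 68: advance i (no swap)
  5 <= 68: advance i (no swap)
  56 <= 68: advance i (no swap)
  36 <= 68: advance i (no swap)
  43 <= 68: advance i (no swap)
  35 <= 68: advance i (no swap)
  10 <= 68: advance i (no swap)
Place pivot at 7: [28, 5, 56, 36, 43, 35, 10, 68]

Partitioned: [28, 5, 56, 36, 43, 35, 10, 68]


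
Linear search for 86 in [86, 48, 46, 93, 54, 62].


i=0: 86==86 found!

Found at 0, 1 comps


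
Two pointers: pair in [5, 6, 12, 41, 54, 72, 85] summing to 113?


lo=0(5)+hi=6(85)=90
lo=1(6)+hi=6(85)=91
lo=2(12)+hi=6(85)=97
lo=3(41)+hi=6(85)=126
lo=3(41)+hi=5(72)=113

Yes: 41+72=113


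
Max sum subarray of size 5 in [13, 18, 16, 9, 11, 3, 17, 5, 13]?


[0:5]: 67
[1:6]: 57
[2:7]: 56
[3:8]: 45
[4:9]: 49

Max: 67 at [0:5]


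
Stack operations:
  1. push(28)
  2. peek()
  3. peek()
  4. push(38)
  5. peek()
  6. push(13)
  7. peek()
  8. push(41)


push(28) -> [28]
peek()->28
peek()->28
push(38) -> [28, 38]
peek()->38
push(13) -> [28, 38, 13]
peek()->13
push(41) -> [28, 38, 13, 41]

Final stack: [28, 38, 13, 41]


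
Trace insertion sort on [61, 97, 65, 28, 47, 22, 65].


Initial: [61, 97, 65, 28, 47, 22, 65]
Insert 97: [61, 97, 65, 28, 47, 22, 65]
Insert 65: [61, 65, 97, 28, 47, 22, 65]
Insert 28: [28, 61, 65, 97, 47, 22, 65]
Insert 47: [28, 47, 61, 65, 97, 22, 65]
Insert 22: [22, 28, 47, 61, 65, 97, 65]
Insert 65: [22, 28, 47, 61, 65, 65, 97]

Sorted: [22, 28, 47, 61, 65, 65, 97]


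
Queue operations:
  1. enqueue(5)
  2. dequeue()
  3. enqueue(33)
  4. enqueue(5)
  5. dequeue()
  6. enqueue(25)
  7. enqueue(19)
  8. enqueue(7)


enqueue(5) -> [5]
dequeue()->5, []
enqueue(33) -> [33]
enqueue(5) -> [33, 5]
dequeue()->33, [5]
enqueue(25) -> [5, 25]
enqueue(19) -> [5, 25, 19]
enqueue(7) -> [5, 25, 19, 7]

Final queue: [5, 25, 19, 7]


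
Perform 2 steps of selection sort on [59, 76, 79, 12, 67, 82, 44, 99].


Initial: [59, 76, 79, 12, 67, 82, 44, 99]
Step 1: min=12 at 3
  Swap: [12, 76, 79, 59, 67, 82, 44, 99]
Step 2: min=44 at 6
  Swap: [12, 44, 79, 59, 67, 82, 76, 99]

After 2 steps: [12, 44, 79, 59, 67, 82, 76, 99]


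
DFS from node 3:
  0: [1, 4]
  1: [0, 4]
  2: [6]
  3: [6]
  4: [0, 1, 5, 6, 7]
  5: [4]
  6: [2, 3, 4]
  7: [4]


Visit 3, push [6]
Visit 6, push [4, 2]
Visit 2, push []
Visit 4, push [7, 5, 1, 0]
Visit 0, push [1]
Visit 1, push []
Visit 5, push []
Visit 7, push []

DFS order: [3, 6, 2, 4, 0, 1, 5, 7]


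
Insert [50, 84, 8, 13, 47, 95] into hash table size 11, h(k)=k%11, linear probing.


Insert 50: h=6 -> slot 6
Insert 84: h=7 -> slot 7
Insert 8: h=8 -> slot 8
Insert 13: h=2 -> slot 2
Insert 47: h=3 -> slot 3
Insert 95: h=7, 2 probes -> slot 9

Table: [None, None, 13, 47, None, None, 50, 84, 8, 95, None]


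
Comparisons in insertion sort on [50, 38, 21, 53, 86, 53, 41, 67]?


Algorithm: insertion sort
Input: [50, 38, 21, 53, 86, 53, 41, 67]
Sorted: [21, 38, 41, 50, 53, 53, 67, 86]

14


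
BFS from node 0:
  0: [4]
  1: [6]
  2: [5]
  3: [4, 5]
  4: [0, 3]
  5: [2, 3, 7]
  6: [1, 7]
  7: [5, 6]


Visit 0, enqueue [4]
Visit 4, enqueue [3]
Visit 3, enqueue [5]
Visit 5, enqueue [2, 7]
Visit 2, enqueue []
Visit 7, enqueue [6]
Visit 6, enqueue [1]
Visit 1, enqueue []

BFS order: [0, 4, 3, 5, 2, 7, 6, 1]


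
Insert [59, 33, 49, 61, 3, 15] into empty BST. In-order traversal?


Insert 59: root
Insert 33: L from 59
Insert 49: L from 59 -> R from 33
Insert 61: R from 59
Insert 3: L from 59 -> L from 33
Insert 15: L from 59 -> L from 33 -> R from 3

In-order: [3, 15, 33, 49, 59, 61]


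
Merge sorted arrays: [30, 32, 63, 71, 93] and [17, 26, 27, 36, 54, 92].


Take 17 from B
Take 26 from B
Take 27 from B
Take 30 from A
Take 32 from A
Take 36 from B
Take 54 from B
Take 63 from A
Take 71 from A
Take 92 from B

Merged: [17, 26, 27, 30, 32, 36, 54, 63, 71, 92, 93]


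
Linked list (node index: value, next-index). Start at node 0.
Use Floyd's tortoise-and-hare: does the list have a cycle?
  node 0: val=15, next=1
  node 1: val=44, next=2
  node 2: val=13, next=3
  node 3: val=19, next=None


Floyd's tortoise (slow, +1) and hare (fast, +2):
  init: slow=0, fast=0
  step 1: slow=1, fast=2
  step 2: fast 2->3->None, no cycle

Cycle: no


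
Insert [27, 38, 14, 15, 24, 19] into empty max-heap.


Insert 27: [27]
Insert 38: [38, 27]
Insert 14: [38, 27, 14]
Insert 15: [38, 27, 14, 15]
Insert 24: [38, 27, 14, 15, 24]
Insert 19: [38, 27, 19, 15, 24, 14]

Final heap: [38, 27, 19, 15, 24, 14]


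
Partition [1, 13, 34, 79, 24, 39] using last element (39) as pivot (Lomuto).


Pivot: 39
  1 <= 39: advance i (no swap)
  13 <= 39: advance i (no swap)
  34 <= 39: advance i (no swap)
  24 <= 39: swap -> [1, 13, 34, 24, 79, 39]
Place pivot at 4: [1, 13, 34, 24, 39, 79]

Partitioned: [1, 13, 34, 24, 39, 79]


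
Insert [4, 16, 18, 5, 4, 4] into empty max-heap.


Insert 4: [4]
Insert 16: [16, 4]
Insert 18: [18, 4, 16]
Insert 5: [18, 5, 16, 4]
Insert 4: [18, 5, 16, 4, 4]
Insert 4: [18, 5, 16, 4, 4, 4]

Final heap: [18, 5, 16, 4, 4, 4]


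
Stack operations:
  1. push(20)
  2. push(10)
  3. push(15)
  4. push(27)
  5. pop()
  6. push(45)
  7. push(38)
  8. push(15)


push(20) -> [20]
push(10) -> [20, 10]
push(15) -> [20, 10, 15]
push(27) -> [20, 10, 15, 27]
pop()->27, [20, 10, 15]
push(45) -> [20, 10, 15, 45]
push(38) -> [20, 10, 15, 45, 38]
push(15) -> [20, 10, 15, 45, 38, 15]

Final stack: [20, 10, 15, 45, 38, 15]


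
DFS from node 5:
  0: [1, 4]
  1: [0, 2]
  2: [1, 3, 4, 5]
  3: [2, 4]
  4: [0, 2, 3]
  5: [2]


Visit 5, push [2]
Visit 2, push [4, 3, 1]
Visit 1, push [0]
Visit 0, push [4]
Visit 4, push [3]
Visit 3, push []

DFS order: [5, 2, 1, 0, 4, 3]


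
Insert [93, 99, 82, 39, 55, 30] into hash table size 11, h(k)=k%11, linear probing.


Insert 93: h=5 -> slot 5
Insert 99: h=0 -> slot 0
Insert 82: h=5, 1 probes -> slot 6
Insert 39: h=6, 1 probes -> slot 7
Insert 55: h=0, 1 probes -> slot 1
Insert 30: h=8 -> slot 8

Table: [99, 55, None, None, None, 93, 82, 39, 30, None, None]


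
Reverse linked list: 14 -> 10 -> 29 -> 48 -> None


Step 1: curr=14, set curr.next=prev(None) | reversed so far: 14
Step 2: curr=10, set curr.next=prev(14) | reversed so far: 10 -> 14
Step 3: curr=29, set curr.next=prev(10) | reversed so far: 29 -> 10 -> 14
Step 4: curr=48, set curr.next=prev(29) | reversed so far: 48 -> 29 -> 10 -> 14

48 -> 29 -> 10 -> 14 -> None
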